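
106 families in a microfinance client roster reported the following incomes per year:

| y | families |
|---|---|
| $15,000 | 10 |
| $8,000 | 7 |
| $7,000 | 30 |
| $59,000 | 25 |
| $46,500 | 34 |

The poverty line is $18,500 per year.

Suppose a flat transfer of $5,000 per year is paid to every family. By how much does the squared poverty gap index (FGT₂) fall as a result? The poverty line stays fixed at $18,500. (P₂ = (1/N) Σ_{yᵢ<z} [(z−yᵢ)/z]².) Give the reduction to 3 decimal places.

0.093

Before: below the line — 30×$7,000, 7×$8,000, 10×$15,000; squared poverty gap index (FGT₂) = 0.13401.
After the $5,000 transfer: below the line — 30×$12,000, 7×$13,000; squared poverty gap index (FGT₂) = 0.04077.
Reduction = 0.13401 − 0.04077 = 0.093.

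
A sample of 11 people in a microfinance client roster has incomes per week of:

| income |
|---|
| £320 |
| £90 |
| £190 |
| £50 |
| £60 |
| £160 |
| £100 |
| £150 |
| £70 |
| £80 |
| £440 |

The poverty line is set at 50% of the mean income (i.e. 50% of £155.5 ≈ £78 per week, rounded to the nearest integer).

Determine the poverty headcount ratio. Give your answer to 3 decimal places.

0.273

3 of the 11 people have income below £78.
H = 3/11 = 0.273.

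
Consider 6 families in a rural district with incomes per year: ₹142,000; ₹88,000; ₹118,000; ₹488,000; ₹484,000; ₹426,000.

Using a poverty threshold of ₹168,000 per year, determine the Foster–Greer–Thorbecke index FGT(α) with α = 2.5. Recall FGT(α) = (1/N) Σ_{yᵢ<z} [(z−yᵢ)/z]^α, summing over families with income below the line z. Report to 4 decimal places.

0.0357

Poor units: ₹88,000, ₹118,000, ₹142,000 (q = 3 of N = 6).
Gap ratios (z−y)/z: (168000−88000)/168000 = 0.4762; (168000−118000)/168000 = 0.2976; (168000−142000)/168000 = 0.1548.
Raised to α = 2.5: 0.15648; 0.04832; 0.00942.
Sum = 0.214223; FGT(2.5) = 0.214223 / 6 = 0.0357.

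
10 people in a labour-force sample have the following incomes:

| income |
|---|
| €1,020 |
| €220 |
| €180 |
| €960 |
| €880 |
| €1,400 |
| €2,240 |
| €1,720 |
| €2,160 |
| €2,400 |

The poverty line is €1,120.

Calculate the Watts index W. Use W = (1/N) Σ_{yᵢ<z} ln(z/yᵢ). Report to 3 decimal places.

0.394

Incomes under z: €180, €220, €880, €960, €1,020 (q = 5 of N = 10).
ln(z/y) terms: ln(1120/180) = 1.8281; ln(1120/220) = 1.6275; ln(1120/880) = 0.2412; ln(1120/960) = 0.1542; ln(1120/1020) = 0.0935.
W = 3.944422 / 10 = 0.394.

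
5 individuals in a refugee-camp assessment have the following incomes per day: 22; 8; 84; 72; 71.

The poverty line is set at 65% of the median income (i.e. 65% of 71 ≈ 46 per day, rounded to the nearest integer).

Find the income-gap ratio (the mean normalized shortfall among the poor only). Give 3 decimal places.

0.674

Poor units: 8, 22 (q = 2 of N = 5).
Shortfall ratios (z−y)/z: 0.8261, 0.5217; sum = 1.347826.
I averages over the q = 2 poor units only: 1.347826 / 2 = 0.674.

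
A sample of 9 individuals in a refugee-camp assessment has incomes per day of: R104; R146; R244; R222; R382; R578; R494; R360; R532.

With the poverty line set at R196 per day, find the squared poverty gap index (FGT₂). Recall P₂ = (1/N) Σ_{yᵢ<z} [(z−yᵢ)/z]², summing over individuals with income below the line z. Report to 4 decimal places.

Below z: R104, R146 (q = 2 of N = 9).
Gap ratios (z−y)/z: (196−104)/196 = 0.4694; (196−146)/196 = 0.2551.
Squared: 0.2203; 0.0651.
Sum = 0.285402; P₂ = 0.285402 / 9 = 0.0317.

0.0317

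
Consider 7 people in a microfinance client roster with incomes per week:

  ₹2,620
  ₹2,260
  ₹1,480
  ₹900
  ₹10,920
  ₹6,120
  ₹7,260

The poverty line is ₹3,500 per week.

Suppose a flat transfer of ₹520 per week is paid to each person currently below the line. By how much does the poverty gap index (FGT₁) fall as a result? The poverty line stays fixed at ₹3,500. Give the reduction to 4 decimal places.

Before: below the line — ₹900, ₹1,480, ₹2,260, ₹2,620; poverty gap index (FGT₁) = 0.275102.
After the ₹520 transfer: below the line — ₹1,420, ₹2,000, ₹2,780, ₹3,140; poverty gap index (FGT₁) = 0.190204.
Reduction = 0.275102 − 0.190204 = 0.0849.

0.0849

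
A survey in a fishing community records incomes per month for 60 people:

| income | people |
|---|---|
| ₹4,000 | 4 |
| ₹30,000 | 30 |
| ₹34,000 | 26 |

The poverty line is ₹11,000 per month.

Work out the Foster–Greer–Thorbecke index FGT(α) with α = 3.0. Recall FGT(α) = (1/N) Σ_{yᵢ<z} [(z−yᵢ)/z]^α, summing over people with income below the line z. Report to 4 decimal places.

Below z: 4×₹4,000 (q = 4 of N = 60).
Gap ratios (z−y)/z: (11000−4000)/11000 = 0.6364 (×4).
Raised to α = 3.0: 0.25770 (×4).
Sum = 1.030804; FGT(3.0) = 1.030804 / 60 = 0.0172.

0.0172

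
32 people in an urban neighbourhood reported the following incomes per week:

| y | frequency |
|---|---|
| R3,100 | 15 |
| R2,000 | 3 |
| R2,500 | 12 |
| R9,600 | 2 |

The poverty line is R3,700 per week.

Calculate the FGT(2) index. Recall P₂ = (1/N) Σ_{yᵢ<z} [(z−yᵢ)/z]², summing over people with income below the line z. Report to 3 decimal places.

Below the line: 3×R2,000, 12×R2,500, 15×R3,100 (q = 30 of N = 32).
Relative gaps: (3700−2000)/3700 = 0.4595 (×3); (3700−2500)/3700 = 0.3243 (×12); (3700−3100)/3700 = 0.1622 (×15).
Squared: 0.2111 (×3); 0.1052 (×12); 0.0263 (×15).
Sum = 2.289993; P₂ = 2.289993 / 32 = 0.072.

0.072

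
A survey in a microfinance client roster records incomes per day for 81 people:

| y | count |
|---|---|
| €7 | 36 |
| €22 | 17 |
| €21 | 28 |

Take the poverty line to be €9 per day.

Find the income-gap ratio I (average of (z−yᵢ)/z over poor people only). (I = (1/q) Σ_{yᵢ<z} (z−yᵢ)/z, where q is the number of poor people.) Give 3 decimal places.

0.222

Below the line: 36×€7 (q = 36 of N = 81).
Shortfall ratios (z−y)/z: 0.2222 (×36); sum = 8.000000.
The income-gap ratio divides by q (the poor only): 8.000000 / 36 = 0.222.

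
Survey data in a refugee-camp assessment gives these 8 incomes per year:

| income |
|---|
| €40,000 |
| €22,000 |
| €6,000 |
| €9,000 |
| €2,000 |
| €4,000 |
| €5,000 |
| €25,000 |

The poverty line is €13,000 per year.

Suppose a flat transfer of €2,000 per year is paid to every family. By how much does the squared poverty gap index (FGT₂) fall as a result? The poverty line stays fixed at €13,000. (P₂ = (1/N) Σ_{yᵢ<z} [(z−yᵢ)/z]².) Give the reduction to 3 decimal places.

Before: below the line — €2,000, €4,000, €5,000, €6,000, €9,000; squared poverty gap index (FGT₂) = 0.24482.
After the €2,000 transfer: below the line — €4,000, €6,000, €7,000, €8,000, €11,000; squared poverty gap index (FGT₂) = 0.14423.
Reduction = 0.24482 − 0.14423 = 0.101.

0.101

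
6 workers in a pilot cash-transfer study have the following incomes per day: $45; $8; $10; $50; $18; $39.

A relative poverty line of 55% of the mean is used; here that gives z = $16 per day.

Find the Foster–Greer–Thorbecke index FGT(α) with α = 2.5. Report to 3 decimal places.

0.044

Incomes under z: $8, $10 (q = 2 of N = 6).
Shortfall ratios: (16−8)/16 = 0.5000; (16−10)/16 = 0.3750.
Raised to α = 2.5: 0.17678; 0.08611.
Sum = 0.262892; FGT(2.5) = 0.262892 / 6 = 0.044.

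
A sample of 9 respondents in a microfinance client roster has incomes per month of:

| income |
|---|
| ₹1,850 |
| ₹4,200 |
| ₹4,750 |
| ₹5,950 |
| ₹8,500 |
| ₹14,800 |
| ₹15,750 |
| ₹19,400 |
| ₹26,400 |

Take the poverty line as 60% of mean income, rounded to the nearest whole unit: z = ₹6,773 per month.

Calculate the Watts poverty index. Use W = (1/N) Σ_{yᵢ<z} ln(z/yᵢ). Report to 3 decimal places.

Below the line: ₹1,850, ₹4,200, ₹4,750, ₹5,950 (q = 4 of N = 9).
ln(z/y) terms: ln(6773/1850) = 1.2978; ln(6773/4200) = 0.4779; ln(6773/4750) = 0.3548; ln(6773/5950) = 0.1296.
W = 2.259970 / 9 = 0.251.

0.251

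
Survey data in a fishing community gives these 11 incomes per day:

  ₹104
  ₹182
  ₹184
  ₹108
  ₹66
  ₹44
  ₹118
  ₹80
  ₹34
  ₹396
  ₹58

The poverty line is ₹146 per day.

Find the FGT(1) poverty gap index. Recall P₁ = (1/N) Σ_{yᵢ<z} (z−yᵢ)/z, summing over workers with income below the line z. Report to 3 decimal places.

Below z: ₹34, ₹44, ₹58, ₹66, ₹80, ₹104, ₹108, ₹118 (q = 8 of N = 11).
Normalized shortfalls: (146−34)/146 = 0.7671; (146−44)/146 = 0.6986; (146−58)/146 = 0.6027; (146−66)/146 = 0.5479; (146−80)/146 = 0.4521; (146−104)/146 = 0.2877; (146−108)/146 = 0.2603; (146−118)/146 = 0.1918.
Σ = 3.808219. Dividing by the full population N = 11 gives P₁ = 0.346.

0.346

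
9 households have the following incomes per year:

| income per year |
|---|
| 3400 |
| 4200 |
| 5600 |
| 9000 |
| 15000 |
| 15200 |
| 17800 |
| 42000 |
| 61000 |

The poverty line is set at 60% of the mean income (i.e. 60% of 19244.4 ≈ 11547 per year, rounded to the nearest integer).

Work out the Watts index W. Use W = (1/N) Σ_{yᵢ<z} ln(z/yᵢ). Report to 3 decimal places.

0.356

Below the line: 3400, 4200, 5600, 9000 (q = 4 of N = 9).
ln(z/y) terms: ln(11547/3400) = 1.2227; ln(11547/4200) = 1.0113; ln(11547/5600) = 0.7237; ln(11547/9000) = 0.2492.
W = 3.206852 / 9 = 0.356.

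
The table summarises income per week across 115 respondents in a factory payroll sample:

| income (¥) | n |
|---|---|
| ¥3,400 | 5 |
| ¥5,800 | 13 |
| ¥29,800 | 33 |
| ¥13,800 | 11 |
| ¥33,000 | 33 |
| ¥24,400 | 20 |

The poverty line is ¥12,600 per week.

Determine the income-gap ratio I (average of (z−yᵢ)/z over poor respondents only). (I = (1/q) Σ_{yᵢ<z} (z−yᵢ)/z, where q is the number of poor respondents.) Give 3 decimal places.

Poor units: 5×¥3,400, 13×¥5,800 (q = 18 of N = 115).
Shortfall ratios (z−y)/z: 0.7302 (×5), 0.5397 (×13); sum = 10.666667.
The income-gap ratio divides by q (the poor only): 10.666667 / 18 = 0.593.

0.593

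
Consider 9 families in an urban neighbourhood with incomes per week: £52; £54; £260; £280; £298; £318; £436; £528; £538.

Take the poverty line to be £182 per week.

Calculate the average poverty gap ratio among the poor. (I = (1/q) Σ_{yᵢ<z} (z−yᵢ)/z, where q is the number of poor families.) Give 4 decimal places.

0.7088

Below z: £52, £54 (q = 2 of N = 9).
Relative gaps: 0.7143, 0.7033; sum = 1.417582.
The income-gap ratio divides by q (the poor only): 1.417582 / 2 = 0.7088.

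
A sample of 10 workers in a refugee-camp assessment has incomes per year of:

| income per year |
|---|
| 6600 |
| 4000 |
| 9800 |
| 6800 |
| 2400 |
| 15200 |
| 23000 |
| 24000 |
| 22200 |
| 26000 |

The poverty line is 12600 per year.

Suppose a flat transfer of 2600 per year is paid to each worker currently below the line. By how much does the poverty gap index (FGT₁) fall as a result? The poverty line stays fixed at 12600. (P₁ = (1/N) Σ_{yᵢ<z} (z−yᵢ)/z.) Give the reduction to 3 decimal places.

0.103

Before: below the line — 2400, 4000, 6600, 6800, 9800; poverty gap index (FGT₁) = 0.26508.
After the 2600 transfer: below the line — 5000, 6600, 9200, 9400, 12400; poverty gap index (FGT₁) = 0.16190.
Reduction = 0.26508 − 0.16190 = 0.103.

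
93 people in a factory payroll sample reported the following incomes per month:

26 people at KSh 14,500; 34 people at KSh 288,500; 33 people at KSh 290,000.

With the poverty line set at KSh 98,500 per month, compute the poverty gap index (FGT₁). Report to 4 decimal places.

Below z: 26×KSh 14,500 (q = 26 of N = 93).
Gap ratios (z−y)/z: (98500−14500)/98500 = 0.8528 (×26).
Σ = 22.172589. Dividing by the full population N = 93 gives P₁ = 0.2384.

0.2384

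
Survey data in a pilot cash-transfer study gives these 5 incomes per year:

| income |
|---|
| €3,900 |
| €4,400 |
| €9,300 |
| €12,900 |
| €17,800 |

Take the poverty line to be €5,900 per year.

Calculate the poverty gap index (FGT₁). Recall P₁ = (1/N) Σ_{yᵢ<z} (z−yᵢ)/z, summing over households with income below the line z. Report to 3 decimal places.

Incomes under z: €3,900, €4,400 (q = 2 of N = 5).
Relative gaps: (5900−3900)/5900 = 0.3390; (5900−4400)/5900 = 0.2542.
Sum of shortfalls = 0.593220; P₁ averages over all N: 0.593220 / 5 = 0.119.

0.119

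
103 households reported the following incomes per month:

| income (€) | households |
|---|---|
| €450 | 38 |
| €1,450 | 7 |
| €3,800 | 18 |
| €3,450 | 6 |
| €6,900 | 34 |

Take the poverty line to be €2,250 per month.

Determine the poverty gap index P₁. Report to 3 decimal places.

Below z: 38×€450, 7×€1,450 (q = 45 of N = 103).
Shortfall ratios: (2250−450)/2250 = 0.8000 (×38); (2250−1450)/2250 = 0.3556 (×7).
Sum of shortfalls = 32.888889; P₁ averages over all N: 32.888889 / 103 = 0.319.

0.319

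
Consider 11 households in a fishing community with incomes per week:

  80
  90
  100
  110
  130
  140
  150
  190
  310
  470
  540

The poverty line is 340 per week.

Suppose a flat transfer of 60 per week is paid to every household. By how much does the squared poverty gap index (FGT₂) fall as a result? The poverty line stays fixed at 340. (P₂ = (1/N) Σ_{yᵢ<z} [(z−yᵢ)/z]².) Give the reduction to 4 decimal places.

Before: below the line — 80, 90, 100, 110, 130, 140, 150, 190, 310; squared poverty gap index (FGT₂) = 0.302139.
After the 60 transfer: below the line — 140, 150, 160, 170, 190, 200, 210, 250; squared poverty gap index (FGT₂) = 0.160821.
Reduction = 0.302139 − 0.160821 = 0.1413.

0.1413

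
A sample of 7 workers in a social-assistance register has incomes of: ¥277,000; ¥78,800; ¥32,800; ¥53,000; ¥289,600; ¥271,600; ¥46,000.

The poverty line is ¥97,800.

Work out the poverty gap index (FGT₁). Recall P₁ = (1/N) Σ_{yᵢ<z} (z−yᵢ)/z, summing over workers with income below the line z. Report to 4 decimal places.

0.2638

Poor units: ¥32,800, ¥46,000, ¥53,000, ¥78,800 (q = 4 of N = 7).
Shortfall ratios: (97800−32800)/97800 = 0.6646; (97800−46000)/97800 = 0.5297; (97800−53000)/97800 = 0.4581; (97800−78800)/97800 = 0.1943.
Sum of shortfalls = 1.846626; P₁ averages over all N: 1.846626 / 7 = 0.2638.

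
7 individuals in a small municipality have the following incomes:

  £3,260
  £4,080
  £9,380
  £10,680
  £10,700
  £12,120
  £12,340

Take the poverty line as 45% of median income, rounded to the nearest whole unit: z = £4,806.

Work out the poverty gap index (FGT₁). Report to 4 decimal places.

Incomes under z: £3,260, £4,080 (q = 2 of N = 7).
Relative gaps: (4806−3260)/4806 = 0.3217; (4806−4080)/4806 = 0.1511.
Σ = 0.472742. Dividing by the full population N = 7 gives P₁ = 0.0675.

0.0675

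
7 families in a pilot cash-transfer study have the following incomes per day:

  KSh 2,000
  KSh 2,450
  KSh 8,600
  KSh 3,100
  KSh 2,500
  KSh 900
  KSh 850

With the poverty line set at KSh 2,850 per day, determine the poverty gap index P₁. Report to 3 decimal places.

Below z: KSh 850, KSh 900, KSh 2,000, KSh 2,450, KSh 2,500 (q = 5 of N = 7).
Relative gaps: (2850−850)/2850 = 0.7018; (2850−900)/2850 = 0.6842; (2850−2000)/2850 = 0.2982; (2850−2450)/2850 = 0.1404; (2850−2500)/2850 = 0.1228.
Σ = 1.947368. Dividing by the full population N = 7 gives P₁ = 0.278.

0.278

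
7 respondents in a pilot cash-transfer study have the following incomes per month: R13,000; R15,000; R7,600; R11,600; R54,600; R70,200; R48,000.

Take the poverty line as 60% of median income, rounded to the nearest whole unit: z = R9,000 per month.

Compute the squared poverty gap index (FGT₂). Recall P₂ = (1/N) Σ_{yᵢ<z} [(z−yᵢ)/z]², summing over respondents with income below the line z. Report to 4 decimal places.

Incomes under z: R7,600 (q = 1 of N = 7).
Gap ratios (z−y)/z: (9000−7600)/9000 = 0.1556.
Squared: 0.0242.
Sum = 0.024198; P₂ = 0.024198 / 7 = 0.0035.

0.0035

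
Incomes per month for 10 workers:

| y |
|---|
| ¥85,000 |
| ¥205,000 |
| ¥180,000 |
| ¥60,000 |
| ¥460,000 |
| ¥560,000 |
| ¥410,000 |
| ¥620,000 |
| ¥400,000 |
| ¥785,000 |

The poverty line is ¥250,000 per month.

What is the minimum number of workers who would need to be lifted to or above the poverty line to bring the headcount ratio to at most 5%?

4 of the 10 workers are poor, so H = 4/10 = 0.400.
A headcount ratio of at most 5% allows at most ⌊0.05 × 10⌋ = 0 poor workers.
So at least 4 − 0 = 4 must be lifted.

4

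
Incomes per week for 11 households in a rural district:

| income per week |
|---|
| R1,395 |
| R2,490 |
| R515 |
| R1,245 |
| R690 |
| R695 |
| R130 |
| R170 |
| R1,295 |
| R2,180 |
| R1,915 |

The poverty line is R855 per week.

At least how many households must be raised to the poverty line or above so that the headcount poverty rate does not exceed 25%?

Currently q = 5 of N = 11 are below the line (H = 0.455).
A headcount ratio of at most 25% allows at most ⌊0.25 × 11⌋ = 2 poor households.
So at least 5 − 2 = 3 must be lifted.

3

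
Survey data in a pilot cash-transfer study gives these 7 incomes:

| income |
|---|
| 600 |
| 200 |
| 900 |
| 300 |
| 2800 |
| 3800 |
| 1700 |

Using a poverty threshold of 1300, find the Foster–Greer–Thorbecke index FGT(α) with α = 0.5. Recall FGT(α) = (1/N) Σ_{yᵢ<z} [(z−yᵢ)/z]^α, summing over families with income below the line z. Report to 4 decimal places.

Below the line: 200, 300, 600, 900 (q = 4 of N = 7).
Normalized shortfalls: (1300−200)/1300 = 0.8462; (1300−300)/1300 = 0.7692; (1300−600)/1300 = 0.5385; (1300−900)/1300 = 0.3077.
Raised to α = 0.5: 0.91987; 0.87706; 0.73380; 0.55470.
Sum = 3.085424; FGT(0.5) = 3.085424 / 7 = 0.4408.

0.4408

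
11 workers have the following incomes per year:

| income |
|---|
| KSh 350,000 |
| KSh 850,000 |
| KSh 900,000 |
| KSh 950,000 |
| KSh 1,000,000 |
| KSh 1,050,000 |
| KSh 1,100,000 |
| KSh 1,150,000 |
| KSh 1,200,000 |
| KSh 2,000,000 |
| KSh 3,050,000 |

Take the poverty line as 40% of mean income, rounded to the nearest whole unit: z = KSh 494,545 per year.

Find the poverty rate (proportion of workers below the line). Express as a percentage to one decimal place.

1 of the 11 workers have income below KSh 494,545.
H = 1/11 = 9.1%.

9.1%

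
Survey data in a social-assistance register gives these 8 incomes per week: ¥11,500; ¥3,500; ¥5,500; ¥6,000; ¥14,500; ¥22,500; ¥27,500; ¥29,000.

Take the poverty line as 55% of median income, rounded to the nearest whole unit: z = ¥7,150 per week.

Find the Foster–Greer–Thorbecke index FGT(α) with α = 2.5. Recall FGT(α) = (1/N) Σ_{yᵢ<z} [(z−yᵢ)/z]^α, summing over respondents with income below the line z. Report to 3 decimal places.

0.028

Incomes under z: ¥3,500, ¥5,500, ¥6,000 (q = 3 of N = 8).
Relative gaps: (7150−3500)/7150 = 0.5105; (7150−5500)/7150 = 0.2308; (7150−6000)/7150 = 0.1608.
Raised to α = 2.5: 0.18619; 0.02558; 0.01037.
Sum = 0.222152; FGT(2.5) = 0.222152 / 8 = 0.028.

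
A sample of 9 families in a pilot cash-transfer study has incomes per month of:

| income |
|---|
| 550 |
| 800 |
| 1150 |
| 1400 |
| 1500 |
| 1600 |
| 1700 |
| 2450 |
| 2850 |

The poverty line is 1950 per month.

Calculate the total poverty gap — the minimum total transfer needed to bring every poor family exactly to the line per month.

Below the line: 550, 800, 1150, 1400, 1500, 1600, 1700 (q = 7 of N = 9).
Individual gaps: 1950−550 = 1400; 1950−800 = 1150; 1950−1150 = 800; 1950−1400 = 550; 1950−1500 = 450; 1950−1600 = 350; 1950−1700 = 250.
Aggregate gap = 4950.

4950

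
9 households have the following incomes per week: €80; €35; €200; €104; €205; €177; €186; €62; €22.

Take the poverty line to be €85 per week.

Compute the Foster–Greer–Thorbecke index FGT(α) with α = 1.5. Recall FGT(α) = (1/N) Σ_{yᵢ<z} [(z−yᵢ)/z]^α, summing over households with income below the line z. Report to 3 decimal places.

0.138

Poor units: €22, €35, €62, €80 (q = 4 of N = 9).
Relative gaps: (85−22)/85 = 0.7412; (85−35)/85 = 0.5882; (85−62)/85 = 0.2706; (85−80)/85 = 0.0588.
Raised to α = 1.5: 0.63809; 0.45116; 0.14075; 0.01427.
Sum = 1.244268; FGT(1.5) = 1.244268 / 9 = 0.138.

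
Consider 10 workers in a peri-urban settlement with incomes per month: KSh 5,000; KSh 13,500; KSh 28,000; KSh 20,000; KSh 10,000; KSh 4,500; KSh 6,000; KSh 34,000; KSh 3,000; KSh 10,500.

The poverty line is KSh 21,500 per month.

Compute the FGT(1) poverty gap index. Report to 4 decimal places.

0.4628

Poor units: KSh 3,000, KSh 4,500, KSh 5,000, KSh 6,000, KSh 10,000, KSh 10,500, KSh 13,500, KSh 20,000 (q = 8 of N = 10).
Gap ratios (z−y)/z: (21500−3000)/21500 = 0.8605; (21500−4500)/21500 = 0.7907; (21500−5000)/21500 = 0.7674; (21500−6000)/21500 = 0.7209; (21500−10000)/21500 = 0.5349; (21500−10500)/21500 = 0.5116; (21500−13500)/21500 = 0.3721; (21500−20000)/21500 = 0.0698.
Σ = 4.627907. Dividing by the full population N = 10 gives P₁ = 0.4628.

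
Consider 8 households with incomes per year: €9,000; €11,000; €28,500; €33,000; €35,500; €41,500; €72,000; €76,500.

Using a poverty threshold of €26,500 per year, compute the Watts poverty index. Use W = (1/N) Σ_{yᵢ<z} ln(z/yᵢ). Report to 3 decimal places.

Poor units: €9,000, €11,000 (q = 2 of N = 8).
ln(z/y) terms: ln(26500/9000) = 1.0799; ln(26500/11000) = 0.8792.
W = 1.959170 / 8 = 0.245.

0.245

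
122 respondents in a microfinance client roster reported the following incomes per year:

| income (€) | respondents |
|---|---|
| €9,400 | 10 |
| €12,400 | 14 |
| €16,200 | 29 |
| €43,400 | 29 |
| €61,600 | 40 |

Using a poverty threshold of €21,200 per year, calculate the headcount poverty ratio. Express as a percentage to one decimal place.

53 of the 122 respondents have income below €21,200.
H = 53/122 = 43.4%.

43.4%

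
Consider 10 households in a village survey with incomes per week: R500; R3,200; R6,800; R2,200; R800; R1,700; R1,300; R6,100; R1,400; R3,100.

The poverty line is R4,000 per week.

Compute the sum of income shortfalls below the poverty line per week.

R17,800

Below the line: R500, R800, R1,300, R1,400, R1,700, R2,200, R3,100, R3,200 (q = 8 of N = 10).
Individual gaps: 4000−500 = 3500; 4000−800 = 3200; 4000−1300 = 2700; 4000−1400 = 2600; 4000−1700 = 2300; 4000−2200 = 1800; 4000−3100 = 900; 4000−3200 = 800.
Aggregate gap = R17,800.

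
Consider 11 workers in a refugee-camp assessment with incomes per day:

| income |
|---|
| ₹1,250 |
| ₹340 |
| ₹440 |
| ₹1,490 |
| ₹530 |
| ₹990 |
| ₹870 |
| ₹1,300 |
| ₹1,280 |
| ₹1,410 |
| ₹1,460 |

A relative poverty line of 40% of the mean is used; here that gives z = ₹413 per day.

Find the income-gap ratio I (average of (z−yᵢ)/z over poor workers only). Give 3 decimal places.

0.177

Poor units: ₹340 (q = 1 of N = 11).
Shortfall ratios (z−y)/z: 0.1768; sum = 0.176755.
The income-gap ratio divides by q (the poor only): 0.176755 / 1 = 0.177.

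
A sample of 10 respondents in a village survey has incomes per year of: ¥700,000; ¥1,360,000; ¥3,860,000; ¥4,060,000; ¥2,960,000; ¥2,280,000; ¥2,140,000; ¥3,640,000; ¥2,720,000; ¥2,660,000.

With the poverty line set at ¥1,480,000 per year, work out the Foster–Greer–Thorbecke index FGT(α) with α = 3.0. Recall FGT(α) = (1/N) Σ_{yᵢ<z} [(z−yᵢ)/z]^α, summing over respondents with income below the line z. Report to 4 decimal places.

Incomes under z: ¥700,000, ¥1,360,000 (q = 2 of N = 10).
Shortfall ratios: (1480000−700000)/1480000 = 0.5270; (1480000−1360000)/1480000 = 0.0811.
Raised to α = 3.0: 0.14639; 0.00053.
Sum = 0.146919; FGT(3.0) = 0.146919 / 10 = 0.0147.

0.0147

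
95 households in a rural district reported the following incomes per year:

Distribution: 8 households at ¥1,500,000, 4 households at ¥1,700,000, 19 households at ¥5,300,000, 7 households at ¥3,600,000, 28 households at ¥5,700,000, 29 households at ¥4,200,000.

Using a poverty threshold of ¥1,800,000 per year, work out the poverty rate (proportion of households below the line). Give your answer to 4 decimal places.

12 of the 95 households have income below ¥1,800,000.
H = 12/95 = 0.1263.

0.1263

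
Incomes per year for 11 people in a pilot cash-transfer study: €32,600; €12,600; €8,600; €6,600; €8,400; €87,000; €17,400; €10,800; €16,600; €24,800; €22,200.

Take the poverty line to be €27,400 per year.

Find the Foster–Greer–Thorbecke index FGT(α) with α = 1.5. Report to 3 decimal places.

0.296

Poor units: €6,600, €8,400, €8,600, €10,800, €12,600, €16,600, €17,400, €22,200, €24,800 (q = 9 of N = 11).
Gap ratios (z−y)/z: (27400−6600)/27400 = 0.7591; (27400−8400)/27400 = 0.6934; (27400−8600)/27400 = 0.6861; (27400−10800)/27400 = 0.6058; (27400−12600)/27400 = 0.5401; (27400−16600)/27400 = 0.3942; (27400−17400)/27400 = 0.3650; (27400−22200)/27400 = 0.1898; (27400−24800)/27400 = 0.0949.
Raised to α = 1.5: 0.66141; 0.57744; 0.56834; 0.47156; 0.39698; 0.24746; 0.22048; 0.08268; 0.02923.
Sum = 3.255577; FGT(1.5) = 3.255577 / 11 = 0.296.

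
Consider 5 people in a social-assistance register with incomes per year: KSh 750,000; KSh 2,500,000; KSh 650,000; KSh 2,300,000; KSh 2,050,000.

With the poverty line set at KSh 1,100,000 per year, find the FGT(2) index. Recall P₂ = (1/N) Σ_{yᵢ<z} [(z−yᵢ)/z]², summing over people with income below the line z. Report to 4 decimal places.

0.0537

Below z: KSh 650,000, KSh 750,000 (q = 2 of N = 5).
Relative gaps: (1100000−650000)/1100000 = 0.4091; (1100000−750000)/1100000 = 0.3182.
Squared: 0.1674; 0.1012.
Sum = 0.268595; P₂ = 0.268595 / 5 = 0.0537.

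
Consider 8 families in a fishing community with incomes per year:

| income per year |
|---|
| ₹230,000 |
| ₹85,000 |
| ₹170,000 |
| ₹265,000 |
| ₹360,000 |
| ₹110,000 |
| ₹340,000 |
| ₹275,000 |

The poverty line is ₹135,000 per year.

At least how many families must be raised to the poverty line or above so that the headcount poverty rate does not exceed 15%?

1

2 of the 8 families are poor, so H = 2/8 = 0.250.
A headcount ratio of at most 15% allows at most ⌊0.15 × 8⌋ = 1 poor families.
So at least 2 − 1 = 1 must be lifted.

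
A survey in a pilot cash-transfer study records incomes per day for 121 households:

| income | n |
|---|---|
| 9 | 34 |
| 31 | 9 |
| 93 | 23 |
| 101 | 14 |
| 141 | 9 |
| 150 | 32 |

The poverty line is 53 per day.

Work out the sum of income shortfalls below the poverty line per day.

1694

Incomes under z: 34×9, 9×31 (q = 43 of N = 121).
Individual gaps: 34×(53−9) = 1496; 9×(53−31) = 198.
Aggregate gap = 1694.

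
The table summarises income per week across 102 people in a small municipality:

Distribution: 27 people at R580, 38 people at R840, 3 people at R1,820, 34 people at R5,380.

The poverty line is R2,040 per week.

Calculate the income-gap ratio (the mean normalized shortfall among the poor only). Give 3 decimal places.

Below z: 27×R580, 38×R840, 3×R1,820 (q = 68 of N = 102).
Relative gaps: 0.7157 (×27), 0.5882 (×38), 0.1078 (×3); sum = 42.000000.
I averages over the q = 68 poor units only: 42.000000 / 68 = 0.618.

0.618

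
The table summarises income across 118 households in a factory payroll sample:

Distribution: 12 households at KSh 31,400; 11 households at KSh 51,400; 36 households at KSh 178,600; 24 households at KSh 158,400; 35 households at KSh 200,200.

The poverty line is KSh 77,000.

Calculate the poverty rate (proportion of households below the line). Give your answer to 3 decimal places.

23 of the 118 households have income below KSh 77,000.
H = 23/118 = 0.195.

0.195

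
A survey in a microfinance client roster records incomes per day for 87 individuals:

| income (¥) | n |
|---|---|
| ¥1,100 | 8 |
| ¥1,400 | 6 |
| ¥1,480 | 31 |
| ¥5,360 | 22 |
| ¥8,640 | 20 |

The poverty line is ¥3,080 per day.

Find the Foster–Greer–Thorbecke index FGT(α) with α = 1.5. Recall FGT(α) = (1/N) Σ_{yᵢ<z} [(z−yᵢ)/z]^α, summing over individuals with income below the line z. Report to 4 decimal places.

0.2086

Below z: 8×¥1,100, 6×¥1,400, 31×¥1,480 (q = 45 of N = 87).
Relative gaps: (3080−1100)/3080 = 0.6429 (×8); (3080−1400)/3080 = 0.5455 (×6); (3080−1480)/3080 = 0.5195 (×31).
Raised to α = 1.5: 0.51543 (×8); 0.40284 (×6); 0.37442 (×31).
Sum = 18.147411; FGT(1.5) = 18.147411 / 87 = 0.2086.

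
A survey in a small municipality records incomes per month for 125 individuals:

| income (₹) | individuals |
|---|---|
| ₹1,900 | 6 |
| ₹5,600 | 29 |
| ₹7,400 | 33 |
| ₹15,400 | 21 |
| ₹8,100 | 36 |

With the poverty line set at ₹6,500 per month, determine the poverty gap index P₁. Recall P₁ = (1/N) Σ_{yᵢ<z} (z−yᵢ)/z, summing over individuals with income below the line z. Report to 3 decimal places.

Poor units: 6×₹1,900, 29×₹5,600 (q = 35 of N = 125).
Shortfall ratios: (6500−1900)/6500 = 0.7077 (×6); (6500−5600)/6500 = 0.1385 (×29).
Σ = 8.261538. Dividing by the full population N = 125 gives P₁ = 0.066.

0.066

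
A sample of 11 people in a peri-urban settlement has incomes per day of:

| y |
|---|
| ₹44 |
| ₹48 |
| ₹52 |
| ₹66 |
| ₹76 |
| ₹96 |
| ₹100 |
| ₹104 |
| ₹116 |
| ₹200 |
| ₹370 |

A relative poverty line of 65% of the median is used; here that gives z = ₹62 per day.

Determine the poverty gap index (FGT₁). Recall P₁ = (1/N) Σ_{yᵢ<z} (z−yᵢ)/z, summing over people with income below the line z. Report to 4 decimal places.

Poor units: ₹44, ₹48, ₹52 (q = 3 of N = 11).
Gap ratios (z−y)/z: (62−44)/62 = 0.2903; (62−48)/62 = 0.2258; (62−52)/62 = 0.1613.
Σ = 0.677419. Dividing by the full population N = 11 gives P₁ = 0.0616.

0.0616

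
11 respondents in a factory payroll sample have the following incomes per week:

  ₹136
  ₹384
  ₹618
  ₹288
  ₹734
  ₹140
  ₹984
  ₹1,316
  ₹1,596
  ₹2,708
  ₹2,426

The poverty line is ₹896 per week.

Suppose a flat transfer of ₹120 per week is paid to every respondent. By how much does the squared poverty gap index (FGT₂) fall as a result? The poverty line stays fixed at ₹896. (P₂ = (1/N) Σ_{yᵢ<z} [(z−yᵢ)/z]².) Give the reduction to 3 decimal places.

0.074

Before: below the line — ₹136, ₹140, ₹288, ₹384, ₹618, ₹734; squared poverty gap index (FGT₂) = 0.21339.
After the ₹120 transfer: below the line — ₹256, ₹260, ₹408, ₹504, ₹738, ₹854; squared poverty gap index (FGT₂) = 0.13958.
Reduction = 0.21339 − 0.13958 = 0.074.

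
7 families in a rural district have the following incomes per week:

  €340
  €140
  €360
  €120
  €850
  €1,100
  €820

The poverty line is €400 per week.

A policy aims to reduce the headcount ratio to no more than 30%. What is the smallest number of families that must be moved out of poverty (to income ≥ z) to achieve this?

2

4 of the 7 families are poor, so H = 4/7 = 0.571.
A headcount ratio of at most 30% allows at most ⌊0.30 × 7⌋ = 2 poor families.
So at least 4 − 2 = 2 must be lifted.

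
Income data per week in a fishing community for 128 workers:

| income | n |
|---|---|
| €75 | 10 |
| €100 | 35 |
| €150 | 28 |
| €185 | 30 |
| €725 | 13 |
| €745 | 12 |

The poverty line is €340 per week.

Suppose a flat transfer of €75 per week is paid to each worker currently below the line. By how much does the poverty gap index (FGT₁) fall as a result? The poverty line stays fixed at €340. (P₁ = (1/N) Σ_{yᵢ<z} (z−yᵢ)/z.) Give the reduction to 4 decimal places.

Before: below the line — 10×€75, 35×€100, 28×€150, 30×€185; poverty gap index (FGT₁) = 0.482996.
After the €75 transfer: below the line — 10×€150, 35×€175, 28×€225, 30×€260; poverty gap index (FGT₁) = 0.305492.
Reduction = 0.482996 − 0.305492 = 0.1775.

0.1775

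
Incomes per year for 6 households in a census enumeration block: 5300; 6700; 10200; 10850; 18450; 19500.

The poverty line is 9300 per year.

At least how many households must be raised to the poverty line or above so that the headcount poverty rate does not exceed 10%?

2

2 of the 6 households are poor, so H = 2/6 = 0.333.
A headcount ratio of at most 10% allows at most ⌊0.10 × 6⌋ = 0 poor households.
So at least 2 − 0 = 2 must be lifted.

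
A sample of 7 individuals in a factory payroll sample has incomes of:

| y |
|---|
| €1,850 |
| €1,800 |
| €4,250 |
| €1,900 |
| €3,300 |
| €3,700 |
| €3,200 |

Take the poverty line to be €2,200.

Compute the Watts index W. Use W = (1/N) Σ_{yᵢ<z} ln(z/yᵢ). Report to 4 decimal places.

0.0744

Poor units: €1,800, €1,850, €1,900 (q = 3 of N = 7).
Log gaps: ln(2200/1800) = 0.2007; ln(2200/1850) = 0.1733; ln(2200/1900) = 0.1466.
W = 0.520546 / 7 = 0.0744.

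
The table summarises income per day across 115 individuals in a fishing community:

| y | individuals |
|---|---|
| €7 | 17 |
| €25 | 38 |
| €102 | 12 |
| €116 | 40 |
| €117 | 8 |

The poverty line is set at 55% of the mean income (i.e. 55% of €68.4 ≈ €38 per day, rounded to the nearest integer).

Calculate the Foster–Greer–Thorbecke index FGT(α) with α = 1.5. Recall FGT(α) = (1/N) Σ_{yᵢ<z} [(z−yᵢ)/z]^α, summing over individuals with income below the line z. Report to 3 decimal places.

0.175

Below the line: 17×€7, 38×€25 (q = 55 of N = 115).
Shortfall ratios: (38−7)/38 = 0.8158 (×17); (38−25)/38 = 0.3421 (×38).
Raised to α = 1.5: 0.73683 (×17); 0.20010 (×38).
Sum = 20.129775; FGT(1.5) = 20.129775 / 115 = 0.175.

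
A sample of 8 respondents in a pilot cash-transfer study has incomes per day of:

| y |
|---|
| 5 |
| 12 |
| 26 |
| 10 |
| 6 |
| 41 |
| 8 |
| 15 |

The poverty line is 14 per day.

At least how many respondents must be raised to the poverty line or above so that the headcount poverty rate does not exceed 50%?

5 of the 8 respondents are poor, so H = 5/8 = 0.625.
A headcount ratio of at most 50% allows at most ⌊0.50 × 8⌋ = 4 poor respondents.
So at least 5 − 4 = 1 must be lifted.

1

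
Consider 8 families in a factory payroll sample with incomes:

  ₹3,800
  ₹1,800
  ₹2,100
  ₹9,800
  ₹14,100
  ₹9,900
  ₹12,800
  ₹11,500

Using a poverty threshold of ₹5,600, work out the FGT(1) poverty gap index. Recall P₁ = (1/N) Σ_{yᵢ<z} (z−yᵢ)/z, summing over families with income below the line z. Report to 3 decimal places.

0.203

Poor units: ₹1,800, ₹2,100, ₹3,800 (q = 3 of N = 8).
Relative gaps: (5600−1800)/5600 = 0.6786; (5600−2100)/5600 = 0.6250; (5600−3800)/5600 = 0.3214.
Σ = 1.625000. Dividing by the full population N = 8 gives P₁ = 0.203.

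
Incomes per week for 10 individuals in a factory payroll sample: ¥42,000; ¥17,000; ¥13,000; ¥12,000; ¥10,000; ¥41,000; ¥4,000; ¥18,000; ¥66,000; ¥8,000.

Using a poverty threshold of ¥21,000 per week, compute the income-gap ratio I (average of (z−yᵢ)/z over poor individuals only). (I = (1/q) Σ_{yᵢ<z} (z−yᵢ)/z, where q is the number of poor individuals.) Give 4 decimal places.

0.4422

Incomes under z: ¥4,000, ¥8,000, ¥10,000, ¥12,000, ¥13,000, ¥17,000, ¥18,000 (q = 7 of N = 10).
Shortfall ratios (z−y)/z: 0.8095, 0.6190, 0.5238, 0.4286, 0.3810, 0.1905, 0.1429; sum = 3.095238.
The income-gap ratio divides by q (the poor only): 3.095238 / 7 = 0.4422.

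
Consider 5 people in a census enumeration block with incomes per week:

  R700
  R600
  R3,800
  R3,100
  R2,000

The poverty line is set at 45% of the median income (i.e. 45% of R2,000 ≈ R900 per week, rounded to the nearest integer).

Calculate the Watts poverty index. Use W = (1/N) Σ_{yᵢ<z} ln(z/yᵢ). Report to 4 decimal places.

Below z: R600, R700 (q = 2 of N = 5).
Log gaps: ln(900/600) = 0.4055; ln(900/700) = 0.2513.
W = 0.656780 / 5 = 0.1314.

0.1314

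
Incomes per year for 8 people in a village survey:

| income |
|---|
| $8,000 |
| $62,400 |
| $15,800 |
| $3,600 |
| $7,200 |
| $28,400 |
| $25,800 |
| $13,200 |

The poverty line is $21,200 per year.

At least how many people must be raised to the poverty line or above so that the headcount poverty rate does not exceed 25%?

3

5 of the 8 people are poor, so H = 5/8 = 0.625.
A headcount ratio of at most 25% allows at most ⌊0.25 × 8⌋ = 2 poor people.
So at least 5 − 2 = 3 must be lifted.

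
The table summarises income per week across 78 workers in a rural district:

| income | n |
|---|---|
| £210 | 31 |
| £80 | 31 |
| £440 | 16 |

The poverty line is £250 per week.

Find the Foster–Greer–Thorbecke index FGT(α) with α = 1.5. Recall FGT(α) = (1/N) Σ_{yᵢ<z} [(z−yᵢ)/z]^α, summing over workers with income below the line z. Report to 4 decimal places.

Incomes under z: 31×£80, 31×£210 (q = 62 of N = 78).
Normalized shortfalls: (250−80)/250 = 0.6800 (×31); (250−210)/250 = 0.1600 (×31).
Raised to α = 1.5: 0.56074 (×31); 0.06400 (×31).
Sum = 19.367013; FGT(1.5) = 19.367013 / 78 = 0.2483.

0.2483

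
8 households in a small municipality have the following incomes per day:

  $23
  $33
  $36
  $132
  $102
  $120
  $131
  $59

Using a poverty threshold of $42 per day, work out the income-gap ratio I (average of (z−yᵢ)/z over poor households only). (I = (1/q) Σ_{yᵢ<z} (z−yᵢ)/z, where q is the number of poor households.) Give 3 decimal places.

Below the line: $23, $33, $36 (q = 3 of N = 8).
Relative gaps: 0.4524, 0.2143, 0.1429; sum = 0.809524.
The income-gap ratio divides by q (the poor only): 0.809524 / 3 = 0.270.

0.270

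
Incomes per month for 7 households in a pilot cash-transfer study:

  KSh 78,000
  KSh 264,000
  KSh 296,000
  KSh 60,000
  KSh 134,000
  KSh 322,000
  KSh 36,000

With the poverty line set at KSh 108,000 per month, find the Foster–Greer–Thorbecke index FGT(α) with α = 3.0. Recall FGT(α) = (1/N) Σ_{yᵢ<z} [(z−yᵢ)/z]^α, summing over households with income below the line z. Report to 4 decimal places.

Incomes under z: KSh 36,000, KSh 60,000, KSh 78,000 (q = 3 of N = 7).
Relative gaps: (108000−36000)/108000 = 0.6667; (108000−60000)/108000 = 0.4444; (108000−78000)/108000 = 0.2778.
Raised to α = 3.0: 0.29630; 0.08779; 0.02143.
Sum = 0.405521; FGT(3.0) = 0.405521 / 7 = 0.0579.

0.0579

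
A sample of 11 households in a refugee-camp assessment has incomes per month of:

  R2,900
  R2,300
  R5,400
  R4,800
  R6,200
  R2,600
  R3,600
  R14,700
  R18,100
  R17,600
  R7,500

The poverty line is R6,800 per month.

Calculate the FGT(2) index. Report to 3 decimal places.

0.137

Below z: R2,300, R2,600, R2,900, R3,600, R4,800, R5,400, R6,200 (q = 7 of N = 11).
Gap ratios (z−y)/z: (6800−2300)/6800 = 0.6618; (6800−2600)/6800 = 0.6176; (6800−2900)/6800 = 0.5735; (6800−3600)/6800 = 0.4706; (6800−4800)/6800 = 0.2941; (6800−5400)/6800 = 0.2059; (6800−6200)/6800 = 0.0882.
Squared: 0.4379; 0.3815; 0.3289; 0.2215; 0.0865; 0.0424; 0.0078.
Sum = 1.506488; P₂ = 1.506488 / 11 = 0.137.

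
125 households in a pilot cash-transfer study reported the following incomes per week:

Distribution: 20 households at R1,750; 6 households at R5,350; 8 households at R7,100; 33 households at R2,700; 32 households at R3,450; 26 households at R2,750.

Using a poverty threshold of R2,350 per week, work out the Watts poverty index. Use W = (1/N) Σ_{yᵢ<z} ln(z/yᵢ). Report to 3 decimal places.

Below z: 20×R1,750 (q = 20 of N = 125).
Log shortfalls: ln(2350/1750) = 0.2948 (×20).
W = 5.895991 / 125 = 0.047.

0.047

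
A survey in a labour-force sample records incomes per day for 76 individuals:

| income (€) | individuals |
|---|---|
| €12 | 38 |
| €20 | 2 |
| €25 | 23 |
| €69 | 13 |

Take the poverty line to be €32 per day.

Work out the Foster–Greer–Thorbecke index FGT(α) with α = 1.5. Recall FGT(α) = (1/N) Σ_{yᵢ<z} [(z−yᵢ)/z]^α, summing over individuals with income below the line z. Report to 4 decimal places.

0.2841

Poor units: 38×€12, 2×€20, 23×€25 (q = 63 of N = 76).
Gap ratios (z−y)/z: (32−12)/32 = 0.6250 (×38); (32−20)/32 = 0.3750 (×2); (32−25)/32 = 0.2188 (×23).
Raised to α = 1.5: 0.49411 (×38); 0.22964 (×2); 0.10231 (×23).
Sum = 21.588455; FGT(1.5) = 21.588455 / 76 = 0.2841.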